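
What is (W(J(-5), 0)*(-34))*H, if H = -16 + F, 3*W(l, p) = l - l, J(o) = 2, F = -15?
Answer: 0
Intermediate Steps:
W(l, p) = 0 (W(l, p) = (l - l)/3 = (1/3)*0 = 0)
H = -31 (H = -16 - 15 = -31)
(W(J(-5), 0)*(-34))*H = (0*(-34))*(-31) = 0*(-31) = 0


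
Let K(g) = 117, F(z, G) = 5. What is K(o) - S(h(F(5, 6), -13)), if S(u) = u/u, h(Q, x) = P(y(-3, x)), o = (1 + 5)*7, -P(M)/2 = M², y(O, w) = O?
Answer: 116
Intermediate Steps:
P(M) = -2*M²
o = 42 (o = 6*7 = 42)
h(Q, x) = -18 (h(Q, x) = -2*(-3)² = -2*9 = -18)
S(u) = 1
K(o) - S(h(F(5, 6), -13)) = 117 - 1*1 = 117 - 1 = 116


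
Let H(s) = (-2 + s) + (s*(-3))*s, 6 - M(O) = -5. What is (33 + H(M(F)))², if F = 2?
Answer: 103041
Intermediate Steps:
M(O) = 11 (M(O) = 6 - 1*(-5) = 6 + 5 = 11)
H(s) = -2 + s - 3*s² (H(s) = (-2 + s) + (-3*s)*s = (-2 + s) - 3*s² = -2 + s - 3*s²)
(33 + H(M(F)))² = (33 + (-2 + 11 - 3*11²))² = (33 + (-2 + 11 - 3*121))² = (33 + (-2 + 11 - 363))² = (33 - 354)² = (-321)² = 103041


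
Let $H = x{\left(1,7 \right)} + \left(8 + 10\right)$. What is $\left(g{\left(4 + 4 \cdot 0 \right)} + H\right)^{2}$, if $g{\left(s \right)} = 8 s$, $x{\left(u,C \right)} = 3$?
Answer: $2809$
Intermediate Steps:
$H = 21$ ($H = 3 + \left(8 + 10\right) = 3 + 18 = 21$)
$\left(g{\left(4 + 4 \cdot 0 \right)} + H\right)^{2} = \left(8 \left(4 + 4 \cdot 0\right) + 21\right)^{2} = \left(8 \left(4 + 0\right) + 21\right)^{2} = \left(8 \cdot 4 + 21\right)^{2} = \left(32 + 21\right)^{2} = 53^{2} = 2809$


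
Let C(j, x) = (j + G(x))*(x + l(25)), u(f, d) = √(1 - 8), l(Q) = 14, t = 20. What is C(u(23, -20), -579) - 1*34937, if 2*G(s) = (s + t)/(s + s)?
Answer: -81229927/2316 - 565*I*√7 ≈ -35073.0 - 1494.8*I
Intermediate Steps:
G(s) = (20 + s)/(4*s) (G(s) = ((s + 20)/(s + s))/2 = ((20 + s)/((2*s)))/2 = ((20 + s)*(1/(2*s)))/2 = ((20 + s)/(2*s))/2 = (20 + s)/(4*s))
u(f, d) = I*√7 (u(f, d) = √(-7) = I*√7)
C(j, x) = (14 + x)*(j + (20 + x)/(4*x)) (C(j, x) = (j + (20 + x)/(4*x))*(x + 14) = (j + (20 + x)/(4*x))*(14 + x) = (14 + x)*(j + (20 + x)/(4*x)))
C(u(23, -20), -579) - 1*34937 = (17/2 + 14*(I*√7) + 70/(-579) + (¼)*(-579) + (I*√7)*(-579)) - 1*34937 = (17/2 + 14*I*√7 + 70*(-1/579) - 579/4 - 579*I*√7) - 34937 = (17/2 + 14*I*√7 - 70/579 - 579/4 - 579*I*√7) - 34937 = (-315835/2316 - 565*I*√7) - 34937 = -81229927/2316 - 565*I*√7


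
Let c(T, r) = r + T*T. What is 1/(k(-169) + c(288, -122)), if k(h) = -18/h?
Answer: 169/13996936 ≈ 1.2074e-5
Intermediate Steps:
c(T, r) = r + T**2
1/(k(-169) + c(288, -122)) = 1/(-18/(-169) + (-122 + 288**2)) = 1/(-18*(-1/169) + (-122 + 82944)) = 1/(18/169 + 82822) = 1/(13996936/169) = 169/13996936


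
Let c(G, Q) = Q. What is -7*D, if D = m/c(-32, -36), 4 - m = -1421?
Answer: 3325/12 ≈ 277.08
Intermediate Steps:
m = 1425 (m = 4 - 1*(-1421) = 4 + 1421 = 1425)
D = -475/12 (D = 1425/(-36) = 1425*(-1/36) = -475/12 ≈ -39.583)
-7*D = -7*(-475/12) = 3325/12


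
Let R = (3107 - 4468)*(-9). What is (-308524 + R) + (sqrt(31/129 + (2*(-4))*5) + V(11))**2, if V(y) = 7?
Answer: -38218283/129 + 14*I*sqrt(661641)/129 ≈ -2.9627e+5 + 88.277*I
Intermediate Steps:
R = 12249 (R = -1361*(-9) = 12249)
(-308524 + R) + (sqrt(31/129 + (2*(-4))*5) + V(11))**2 = (-308524 + 12249) + (sqrt(31/129 + (2*(-4))*5) + 7)**2 = -296275 + (sqrt(31*(1/129) - 8*5) + 7)**2 = -296275 + (sqrt(31/129 - 40) + 7)**2 = -296275 + (sqrt(-5129/129) + 7)**2 = -296275 + (I*sqrt(661641)/129 + 7)**2 = -296275 + (7 + I*sqrt(661641)/129)**2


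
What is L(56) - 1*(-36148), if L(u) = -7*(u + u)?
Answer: 35364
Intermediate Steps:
L(u) = -14*u
L(56) - 1*(-36148) = -14*56 - 1*(-36148) = -784 + 36148 = 35364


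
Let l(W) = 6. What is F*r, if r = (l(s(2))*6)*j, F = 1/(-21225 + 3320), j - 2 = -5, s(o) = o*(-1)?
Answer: 108/17905 ≈ 0.0060318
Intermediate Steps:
s(o) = -o
j = -3 (j = 2 - 5 = -3)
F = -1/17905 (F = 1/(-17905) = -1/17905 ≈ -5.5850e-5)
r = -108 (r = (6*6)*(-3) = 36*(-3) = -108)
F*r = -1/17905*(-108) = 108/17905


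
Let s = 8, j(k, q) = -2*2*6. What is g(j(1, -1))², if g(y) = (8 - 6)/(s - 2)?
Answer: ⅑ ≈ 0.11111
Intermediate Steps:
j(k, q) = -24 (j(k, q) = -4*6 = -24)
g(y) = ⅓ (g(y) = (8 - 6)/(8 - 2) = 2/6 = 2*(⅙) = ⅓)
g(j(1, -1))² = (⅓)² = ⅑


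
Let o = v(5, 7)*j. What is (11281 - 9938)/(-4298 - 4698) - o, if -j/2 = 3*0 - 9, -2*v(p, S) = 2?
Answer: 160585/8996 ≈ 17.851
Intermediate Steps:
v(p, S) = -1 (v(p, S) = -1/2*2 = -1)
j = 18 (j = -2*(3*0 - 9) = -2*(0 - 9) = -2*(-9) = 18)
o = -18 (o = -1*18 = -18)
(11281 - 9938)/(-4298 - 4698) - o = (11281 - 9938)/(-4298 - 4698) - 1*(-18) = 1343/(-8996) + 18 = 1343*(-1/8996) + 18 = -1343/8996 + 18 = 160585/8996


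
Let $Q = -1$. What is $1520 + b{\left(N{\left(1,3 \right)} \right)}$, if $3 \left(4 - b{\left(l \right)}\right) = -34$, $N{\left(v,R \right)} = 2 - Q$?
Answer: $\frac{4606}{3} \approx 1535.3$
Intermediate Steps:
$N{\left(v,R \right)} = 3$ ($N{\left(v,R \right)} = 2 - -1 = 2 + 1 = 3$)
$b{\left(l \right)} = \frac{46}{3}$ ($b{\left(l \right)} = 4 - - \frac{34}{3} = 4 + \frac{34}{3} = \frac{46}{3}$)
$1520 + b{\left(N{\left(1,3 \right)} \right)} = 1520 + \frac{46}{3} = \frac{4606}{3}$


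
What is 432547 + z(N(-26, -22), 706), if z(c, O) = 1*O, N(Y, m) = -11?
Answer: 433253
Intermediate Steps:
z(c, O) = O
432547 + z(N(-26, -22), 706) = 432547 + 706 = 433253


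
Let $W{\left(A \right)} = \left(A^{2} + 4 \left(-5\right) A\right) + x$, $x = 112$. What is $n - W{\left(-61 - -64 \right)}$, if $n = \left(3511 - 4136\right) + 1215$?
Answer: $529$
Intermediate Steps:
$n = 590$ ($n = -625 + 1215 = 590$)
$W{\left(A \right)} = 112 + A^{2} - 20 A$ ($W{\left(A \right)} = \left(A^{2} + 4 \left(-5\right) A\right) + 112 = \left(A^{2} - 20 A\right) + 112 = 112 + A^{2} - 20 A$)
$n - W{\left(-61 - -64 \right)} = 590 - \left(112 + \left(-61 - -64\right)^{2} - 20 \left(-61 - -64\right)\right) = 590 - \left(112 + \left(-61 + 64\right)^{2} - 20 \left(-61 + 64\right)\right) = 590 - \left(112 + 3^{2} - 60\right) = 590 - \left(112 + 9 - 60\right) = 590 - 61 = 529$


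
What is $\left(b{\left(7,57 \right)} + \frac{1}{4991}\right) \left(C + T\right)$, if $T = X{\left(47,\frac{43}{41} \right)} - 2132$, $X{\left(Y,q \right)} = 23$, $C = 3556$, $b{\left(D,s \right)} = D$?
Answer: $\frac{50555286}{4991} \approx 10129.0$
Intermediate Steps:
$T = -2109$ ($T = 23 - 2132 = -2109$)
$\left(b{\left(7,57 \right)} + \frac{1}{4991}\right) \left(C + T\right) = \left(7 + \frac{1}{4991}\right) \left(3556 - 2109\right) = \left(7 + \frac{1}{4991}\right) 1447 = \frac{34938}{4991} \cdot 1447 = \frac{50555286}{4991}$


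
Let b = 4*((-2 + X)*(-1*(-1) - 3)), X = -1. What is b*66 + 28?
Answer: 1612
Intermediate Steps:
b = 24 (b = 4*((-2 - 1)*(-1*(-1) - 3)) = 4*(-3*(1 - 3)) = 4*(-3*(-2)) = 4*6 = 24)
b*66 + 28 = 24*66 + 28 = 1584 + 28 = 1612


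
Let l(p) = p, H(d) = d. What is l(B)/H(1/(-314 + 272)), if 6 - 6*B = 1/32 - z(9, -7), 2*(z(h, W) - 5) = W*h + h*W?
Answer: 11655/32 ≈ 364.22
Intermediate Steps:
z(h, W) = 5 + W*h (z(h, W) = 5 + (W*h + h*W)/2 = 5 + (W*h + W*h)/2 = 5 + (2*W*h)/2 = 5 + W*h)
B = -555/64 (B = 1 - (1/32 - (5 - 7*9))/6 = 1 - (1/32 - (5 - 63))/6 = 1 - (1/32 - 1*(-58))/6 = 1 - (1/32 + 58)/6 = 1 - ⅙*1857/32 = 1 - 619/64 = -555/64 ≈ -8.6719)
l(B)/H(1/(-314 + 272)) = -555/(64*(1/(-314 + 272))) = -555/(64*(1/(-42))) = -555/(64*(-1/42)) = -555/64*(-42) = 11655/32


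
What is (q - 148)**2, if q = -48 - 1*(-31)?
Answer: 27225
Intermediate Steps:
q = -17 (q = -48 + 31 = -17)
(q - 148)**2 = (-17 - 148)**2 = (-165)**2 = 27225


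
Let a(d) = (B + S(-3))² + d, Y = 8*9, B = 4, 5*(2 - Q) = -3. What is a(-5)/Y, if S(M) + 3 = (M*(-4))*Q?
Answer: 6449/450 ≈ 14.331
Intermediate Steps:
Q = 13/5 (Q = 2 - ⅕*(-3) = 2 + ⅗ = 13/5 ≈ 2.6000)
S(M) = -3 - 52*M/5 (S(M) = -3 + (M*(-4))*(13/5) = -3 - 4*M*(13/5) = -3 - 52*M/5)
Y = 72
a(d) = 25921/25 + d (a(d) = (4 + (-3 - 52/5*(-3)))² + d = (4 + (-3 + 156/5))² + d = (4 + 141/5)² + d = (161/5)² + d = 25921/25 + d)
a(-5)/Y = (25921/25 - 5)/72 = (25796/25)*(1/72) = 6449/450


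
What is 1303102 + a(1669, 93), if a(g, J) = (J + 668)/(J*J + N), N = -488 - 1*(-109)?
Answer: 10776654301/8270 ≈ 1.3031e+6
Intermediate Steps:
N = -379 (N = -488 + 109 = -379)
a(g, J) = (668 + J)/(-379 + J²) (a(g, J) = (J + 668)/(J*J - 379) = (668 + J)/(J² - 379) = (668 + J)/(-379 + J²))
1303102 + a(1669, 93) = 1303102 + (668 + 93)/(-379 + 93²) = 1303102 + 761/(-379 + 8649) = 1303102 + 761/8270 = 10776654301/8270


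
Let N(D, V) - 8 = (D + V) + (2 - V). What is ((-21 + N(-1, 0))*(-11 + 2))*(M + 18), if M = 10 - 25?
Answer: 324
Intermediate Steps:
N(D, V) = 10 + D (N(D, V) = 8 + ((D + V) + (2 - V)) = 8 + (2 + D) = 10 + D)
M = -15
((-21 + N(-1, 0))*(-11 + 2))*(M + 18) = ((-21 + (10 - 1))*(-11 + 2))*(-15 + 18) = ((-21 + 9)*(-9))*3 = -12*(-9)*3 = 108*3 = 324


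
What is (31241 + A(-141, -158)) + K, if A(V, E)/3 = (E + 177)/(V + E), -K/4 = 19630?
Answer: -14136478/299 ≈ -47279.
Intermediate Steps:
K = -78520 (K = -4*19630 = -78520)
A(V, E) = 3*(177 + E)/(E + V) (A(V, E) = 3*((E + 177)/(V + E)) = 3*((177 + E)/(E + V)) = 3*(177 + E)/(E + V))
(31241 + A(-141, -158)) + K = (31241 + 3*(177 - 158)/(-158 - 141)) - 78520 = (31241 + 3*19/(-299)) - 78520 = (31241 + 3*(-1/299)*19) - 78520 = (31241 - 57/299) - 78520 = 9341002/299 - 78520 = -14136478/299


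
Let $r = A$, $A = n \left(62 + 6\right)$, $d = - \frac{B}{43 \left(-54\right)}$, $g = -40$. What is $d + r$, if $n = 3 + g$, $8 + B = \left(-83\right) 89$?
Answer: $- \frac{1949849}{774} \approx -2519.2$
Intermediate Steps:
$B = -7395$ ($B = -8 - 7387 = -7395$)
$n = -37$ ($n = 3 - 40 = -37$)
$d = - \frac{2465}{774}$ ($d = - \frac{-7395}{43 \left(-54\right)} = - \frac{-7395}{-2322} = - \frac{\left(-7395\right) \left(-1\right)}{2322} = \left(-1\right) \frac{2465}{774} = - \frac{2465}{774} \approx -3.1848$)
$A = -2516$ ($A = - 37 \left(62 + 6\right) = \left(-37\right) 68 = -2516$)
$r = -2516$
$d + r = - \frac{2465}{774} - 2516 = - \frac{1949849}{774}$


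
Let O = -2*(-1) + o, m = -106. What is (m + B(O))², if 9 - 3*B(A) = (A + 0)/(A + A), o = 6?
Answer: 383161/36 ≈ 10643.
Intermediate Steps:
O = 8 (O = -2*(-1) + 6 = 2 + 6 = 8)
B(A) = 17/6 (B(A) = 3 - (A + 0)/(3*(A + A)) = 3 - A/(3*(2*A)) = 3 - A*1/(2*A)/3 = 3 - ⅓*½ = 3 - ⅙ = 17/6)
(m + B(O))² = (-106 + 17/6)² = (-619/6)² = 383161/36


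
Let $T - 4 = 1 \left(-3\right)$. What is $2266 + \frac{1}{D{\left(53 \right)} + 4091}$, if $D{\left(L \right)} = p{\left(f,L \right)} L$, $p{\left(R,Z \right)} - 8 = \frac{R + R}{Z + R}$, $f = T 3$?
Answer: $\frac{286828042}{126579} \approx 2266.0$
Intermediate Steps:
$T = 1$ ($T = 4 + 1 \left(-3\right) = 4 - 3 = 1$)
$f = 3$ ($f = 1 \cdot 3 = 3$)
$p{\left(R,Z \right)} = 8 + \frac{2 R}{R + Z}$ ($p{\left(R,Z \right)} = 8 + \frac{R + R}{Z + R} = 8 + \frac{2 R}{R + Z}$)
$D{\left(L \right)} = \frac{2 L \left(15 + 4 L\right)}{3 + L}$ ($D{\left(L \right)} = \frac{2 \left(4 L + 5 \cdot 3\right)}{3 + L} L = \frac{2 \left(4 L + 15\right)}{3 + L} L = \frac{2 \left(15 + 4 L\right)}{3 + L} L = \frac{2 L \left(15 + 4 L\right)}{3 + L}$)
$2266 + \frac{1}{D{\left(53 \right)} + 4091} = 2266 + \frac{1}{2 \cdot 53 \frac{1}{3 + 53} \left(15 + 4 \cdot 53\right) + 4091} = 2266 + \frac{1}{2 \cdot 53 \cdot \frac{1}{56} \left(15 + 212\right) + 4091} = 2266 + \frac{1}{2 \cdot 53 \cdot \frac{1}{56} \cdot 227 + 4091} = 2266 + \frac{1}{\frac{12031}{28} + 4091} = 2266 + \frac{1}{\frac{126579}{28}} = 2266 + \frac{28}{126579} = \frac{286828042}{126579}$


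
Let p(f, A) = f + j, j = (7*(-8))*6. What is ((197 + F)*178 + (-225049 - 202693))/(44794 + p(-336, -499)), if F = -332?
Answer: -225886/22061 ≈ -10.239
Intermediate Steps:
j = -336 (j = -56*6 = -336)
p(f, A) = -336 + f (p(f, A) = f - 336 = -336 + f)
((197 + F)*178 + (-225049 - 202693))/(44794 + p(-336, -499)) = ((197 - 332)*178 + (-225049 - 202693))/(44794 + (-336 - 336)) = (-135*178 - 427742)/(44794 - 672) = (-24030 - 427742)/44122 = -451772*1/44122 = -225886/22061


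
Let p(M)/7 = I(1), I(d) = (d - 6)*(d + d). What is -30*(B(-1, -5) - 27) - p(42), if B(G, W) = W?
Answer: 1030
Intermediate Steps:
I(d) = 2*d*(-6 + d) (I(d) = (-6 + d)*(2*d) = 2*d*(-6 + d))
p(M) = -70 (p(M) = 7*(2*1*(-6 + 1)) = 7*(2*1*(-5)) = 7*(-10) = -70)
-30*(B(-1, -5) - 27) - p(42) = -30*(-5 - 27) - 1*(-70) = -30*(-32) + 70 = 960 + 70 = 1030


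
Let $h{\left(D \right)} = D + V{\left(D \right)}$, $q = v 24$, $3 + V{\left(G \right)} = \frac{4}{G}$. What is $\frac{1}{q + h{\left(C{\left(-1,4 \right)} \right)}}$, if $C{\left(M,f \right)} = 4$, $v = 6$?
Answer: $\frac{1}{146} \approx 0.0068493$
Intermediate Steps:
$V{\left(G \right)} = -3 + \frac{4}{G}$
$q = 144$ ($q = 6 \cdot 24 = 144$)
$h{\left(D \right)} = -3 + D + \frac{4}{D}$ ($h{\left(D \right)} = D - \left(3 - \frac{4}{D}\right) = -3 + D + \frac{4}{D}$)
$\frac{1}{q + h{\left(C{\left(-1,4 \right)} \right)}} = \frac{1}{144 + \left(-3 + 4 + \frac{4}{4}\right)} = \frac{1}{144 + \left(-3 + 4 + 4 \cdot \frac{1}{4}\right)} = \frac{1}{144 + \left(-3 + 4 + 1\right)} = \frac{1}{144 + 2} = \frac{1}{146}$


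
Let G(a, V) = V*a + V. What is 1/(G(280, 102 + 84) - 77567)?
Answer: -1/25301 ≈ -3.9524e-5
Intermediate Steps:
G(a, V) = V + V*a
1/(G(280, 102 + 84) - 77567) = 1/((102 + 84)*(1 + 280) - 77567) = 1/(186*281 - 77567) = 1/(52266 - 77567) = 1/(-25301) = -1/25301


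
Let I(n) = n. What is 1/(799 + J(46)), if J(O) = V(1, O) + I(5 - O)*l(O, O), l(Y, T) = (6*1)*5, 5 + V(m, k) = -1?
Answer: -1/437 ≈ -0.0022883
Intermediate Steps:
V(m, k) = -6 (V(m, k) = -5 - 1 = -6)
l(Y, T) = 30 (l(Y, T) = 6*5 = 30)
J(O) = 144 - 30*O (J(O) = -6 + (5 - O)*30 = -6 + (150 - 30*O) = 144 - 30*O)
1/(799 + J(46)) = 1/(799 + (144 - 30*46)) = 1/(799 + (144 - 1380)) = 1/(799 - 1236) = 1/(-437) = -1/437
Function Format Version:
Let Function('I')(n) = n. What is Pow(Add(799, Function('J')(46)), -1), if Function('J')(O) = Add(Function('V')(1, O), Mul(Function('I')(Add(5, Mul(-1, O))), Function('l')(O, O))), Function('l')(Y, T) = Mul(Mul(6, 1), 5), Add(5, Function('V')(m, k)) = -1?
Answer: Rational(-1, 437) ≈ -0.0022883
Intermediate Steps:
Function('V')(m, k) = -6 (Function('V')(m, k) = Add(-5, -1) = -6)
Function('l')(Y, T) = 30 (Function('l')(Y, T) = Mul(6, 5) = 30)
Function('J')(O) = Add(144, Mul(-30, O)) (Function('J')(O) = Add(-6, Mul(Add(5, Mul(-1, O)), 30)) = Add(-6, Add(150, Mul(-30, O))) = Add(144, Mul(-30, O)))
Pow(Add(799, Function('J')(46)), -1) = Pow(Add(799, Add(144, Mul(-30, 46))), -1) = Pow(Add(799, Add(144, -1380)), -1) = Pow(Add(799, -1236), -1) = Pow(-437, -1) = Rational(-1, 437)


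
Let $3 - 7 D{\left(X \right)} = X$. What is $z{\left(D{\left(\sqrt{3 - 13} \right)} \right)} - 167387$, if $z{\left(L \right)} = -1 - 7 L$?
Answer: $-167391 + i \sqrt{10} \approx -1.6739 \cdot 10^{5} + 3.1623 i$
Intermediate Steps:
$D{\left(X \right)} = \frac{3}{7} - \frac{X}{7}$
$z{\left(D{\left(\sqrt{3 - 13} \right)} \right)} - 167387 = \left(-1 - 7 \left(\frac{3}{7} - \frac{\sqrt{3 - 13}}{7}\right)\right) - 167387 = \left(-1 - 7 \left(\frac{3}{7} - \frac{\sqrt{-10}}{7}\right)\right) - 167387 = \left(-1 - 7 \left(\frac{3}{7} - \frac{i \sqrt{10}}{7}\right)\right) - 167387 = \left(-1 - \left(3 - i \sqrt{10}\right)\right) - 167387 = \left(-4 + i \sqrt{10}\right) - 167387 = -167391 + i \sqrt{10}$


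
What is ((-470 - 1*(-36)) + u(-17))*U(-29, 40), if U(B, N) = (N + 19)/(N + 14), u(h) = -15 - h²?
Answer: -2419/3 ≈ -806.33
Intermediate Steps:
U(B, N) = (19 + N)/(14 + N)
((-470 - 1*(-36)) + u(-17))*U(-29, 40) = ((-470 - 1*(-36)) + (-15 - 1*(-17)²))*((19 + 40)/(14 + 40)) = ((-470 + 36) + (-15 - 1*289))*(59/54) = (-434 + (-15 - 289))*((1/54)*59) = (-434 - 304)*(59/54) = -738*59/54 = -2419/3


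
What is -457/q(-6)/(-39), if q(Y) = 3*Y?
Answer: -457/702 ≈ -0.65100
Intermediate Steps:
-457/q(-6)/(-39) = -457/(3*(-6))/(-39) = -457/(-18)*(-1/39) = -457*(-1/18)*(-1/39) = (457/18)*(-1/39) = -457/702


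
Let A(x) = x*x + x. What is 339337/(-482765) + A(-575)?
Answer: 159336248913/482765 ≈ 3.3005e+5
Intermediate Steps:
A(x) = x + x² (A(x) = x² + x = x + x²)
339337/(-482765) + A(-575) = 339337/(-482765) - 575*(1 - 575) = 339337*(-1/482765) - 575*(-574) = -339337/482765 + 330050 = 159336248913/482765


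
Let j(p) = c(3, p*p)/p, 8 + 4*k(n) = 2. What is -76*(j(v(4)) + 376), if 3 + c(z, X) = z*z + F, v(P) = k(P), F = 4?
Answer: -84208/3 ≈ -28069.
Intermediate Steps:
k(n) = -3/2 (k(n) = -2 + (1/4)*2 = -2 + 1/2 = -3/2)
v(P) = -3/2
c(z, X) = 1 + z**2 (c(z, X) = -3 + (z*z + 4) = -3 + (z**2 + 4) = -3 + (4 + z**2) = 1 + z**2)
j(p) = 10/p (j(p) = (1 + 3**2)/p = (1 + 9)/p = 10/p)
-76*(j(v(4)) + 376) = -76*(10/(-3/2) + 376) = -76*(10*(-2/3) + 376) = -76*(-20/3 + 376) = -76*1108/3 = -84208/3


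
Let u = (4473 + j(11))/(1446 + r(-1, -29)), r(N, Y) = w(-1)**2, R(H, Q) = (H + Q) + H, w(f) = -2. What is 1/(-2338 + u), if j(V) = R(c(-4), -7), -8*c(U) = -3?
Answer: -5800/13542533 ≈ -0.00042828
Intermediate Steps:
c(U) = 3/8 (c(U) = -1/8*(-3) = 3/8)
R(H, Q) = Q + 2*H
j(V) = -25/4 (j(V) = -7 + 2*(3/8) = -7 + 3/4 = -25/4)
r(N, Y) = 4 (r(N, Y) = (-2)**2 = 4)
u = 17867/5800 (u = (4473 - 25/4)/(1446 + 4) = (17867/4)/1450 = (17867/4)*(1/1450) = 17867/5800 ≈ 3.0805)
1/(-2338 + u) = 1/(-2338 + 17867/5800) = 1/(-13542533/5800) = -5800/13542533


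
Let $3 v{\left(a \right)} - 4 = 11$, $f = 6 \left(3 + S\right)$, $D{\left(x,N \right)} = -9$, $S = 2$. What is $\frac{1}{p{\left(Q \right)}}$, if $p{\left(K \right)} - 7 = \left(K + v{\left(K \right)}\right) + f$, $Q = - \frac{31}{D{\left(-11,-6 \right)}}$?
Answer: $\frac{9}{409} \approx 0.022005$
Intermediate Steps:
$f = 30$ ($f = 6 \left(3 + 2\right) = 6 \cdot 5 = 30$)
$v{\left(a \right)} = 5$ ($v{\left(a \right)} = \frac{4}{3} + \frac{1}{3} \cdot 11 = \frac{4}{3} + \frac{11}{3} = 5$)
$Q = \frac{31}{9}$ ($Q = - \frac{31}{-9} = \left(-31\right) \left(- \frac{1}{9}\right) = \frac{31}{9} \approx 3.4444$)
$p{\left(K \right)} = 42 + K$ ($p{\left(K \right)} = 7 + \left(\left(K + 5\right) + 30\right) = 7 + \left(\left(5 + K\right) + 30\right) = 7 + \left(35 + K\right) = 42 + K$)
$\frac{1}{p{\left(Q \right)}} = \frac{1}{42 + \frac{31}{9}} = \frac{1}{\frac{409}{9}} = \frac{9}{409}$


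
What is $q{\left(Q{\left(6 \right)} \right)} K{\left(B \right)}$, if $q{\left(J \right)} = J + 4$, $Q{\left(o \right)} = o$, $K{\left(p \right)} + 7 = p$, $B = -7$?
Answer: $-140$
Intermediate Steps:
$K{\left(p \right)} = -7 + p$
$q{\left(J \right)} = 4 + J$
$q{\left(Q{\left(6 \right)} \right)} K{\left(B \right)} = \left(4 + 6\right) \left(-7 - 7\right) = 10 \left(-14\right) = -140$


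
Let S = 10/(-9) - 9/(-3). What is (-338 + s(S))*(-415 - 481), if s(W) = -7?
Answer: 309120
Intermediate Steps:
S = 17/9 (S = 10*(-⅑) - 9*(-⅓) = -10/9 + 3 = 17/9 ≈ 1.8889)
(-338 + s(S))*(-415 - 481) = (-338 - 7)*(-415 - 481) = -345*(-896) = 309120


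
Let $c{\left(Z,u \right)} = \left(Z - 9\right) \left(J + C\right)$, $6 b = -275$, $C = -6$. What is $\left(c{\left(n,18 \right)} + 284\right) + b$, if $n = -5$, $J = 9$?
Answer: $\frac{1177}{6} \approx 196.17$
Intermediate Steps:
$b = - \frac{275}{6}$ ($b = \frac{1}{6} \left(-275\right) = - \frac{275}{6} \approx -45.833$)
$c{\left(Z,u \right)} = -27 + 3 Z$ ($c{\left(Z,u \right)} = \left(Z - 9\right) \left(9 - 6\right) = \left(-9 + Z\right) 3 = -27 + 3 Z$)
$\left(c{\left(n,18 \right)} + 284\right) + b = \left(\left(-27 + 3 \left(-5\right)\right) + 284\right) - \frac{275}{6} = \left(\left(-27 - 15\right) + 284\right) - \frac{275}{6} = \left(-42 + 284\right) - \frac{275}{6} = 242 - \frac{275}{6} = \frac{1177}{6}$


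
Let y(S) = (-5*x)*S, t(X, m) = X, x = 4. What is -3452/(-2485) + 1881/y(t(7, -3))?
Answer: -119743/9940 ≈ -12.047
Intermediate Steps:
y(S) = -20*S (y(S) = (-5*4)*S = -20*S)
-3452/(-2485) + 1881/y(t(7, -3)) = -3452/(-2485) + 1881/((-20*7)) = -3452*(-1/2485) + 1881/(-140) = 3452/2485 + 1881*(-1/140) = 3452/2485 - 1881/140 = -119743/9940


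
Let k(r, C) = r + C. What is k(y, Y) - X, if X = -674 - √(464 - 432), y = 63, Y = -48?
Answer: 689 + 4*√2 ≈ 694.66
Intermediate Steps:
k(r, C) = C + r
X = -674 - 4*√2 (X = -674 - √32 = -674 - 4*√2 ≈ -679.66)
k(y, Y) - X = (-48 + 63) - (-674 - 4*√2) = 15 + (674 + 4*√2) = 689 + 4*√2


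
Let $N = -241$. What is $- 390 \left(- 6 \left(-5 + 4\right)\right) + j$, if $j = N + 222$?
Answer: $-2359$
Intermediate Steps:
$j = -19$ ($j = -241 + 222 = -19$)
$- 390 \left(- 6 \left(-5 + 4\right)\right) + j = - 390 \left(- 6 \left(-5 + 4\right)\right) - 19 = - 390 \left(\left(-6\right) \left(-1\right)\right) - 19 = \left(-390\right) 6 - 19 = -2340 - 19 = -2359$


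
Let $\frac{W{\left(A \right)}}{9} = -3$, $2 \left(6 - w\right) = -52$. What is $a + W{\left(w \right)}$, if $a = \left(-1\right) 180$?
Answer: $-207$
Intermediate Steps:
$w = 32$ ($w = 6 - -26 = 6 + 26 = 32$)
$W{\left(A \right)} = -27$ ($W{\left(A \right)} = 9 \left(-3\right) = -27$)
$a = -180$
$a + W{\left(w \right)} = -180 - 27 = -207$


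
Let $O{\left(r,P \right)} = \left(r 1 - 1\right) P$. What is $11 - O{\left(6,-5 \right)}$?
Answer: $36$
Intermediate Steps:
$O{\left(r,P \right)} = P \left(-1 + r\right)$ ($O{\left(r,P \right)} = \left(r - 1\right) P = \left(-1 + r\right) P = P \left(-1 + r\right)$)
$11 - O{\left(6,-5 \right)} = 11 - - 5 \left(-1 + 6\right) = 11 - \left(-5\right) 5 = 11 - -25 = 11 + 25 = 36$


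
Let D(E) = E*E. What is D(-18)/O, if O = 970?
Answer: 162/485 ≈ 0.33402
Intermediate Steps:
D(E) = E**2
D(-18)/O = (-18)**2/970 = 324*(1/970) = 162/485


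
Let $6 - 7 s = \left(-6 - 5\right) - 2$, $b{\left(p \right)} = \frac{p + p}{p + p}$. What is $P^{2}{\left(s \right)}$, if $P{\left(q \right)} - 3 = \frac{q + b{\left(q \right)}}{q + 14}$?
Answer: $\frac{841}{81} \approx 10.383$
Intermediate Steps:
$b{\left(p \right)} = 1$ ($b{\left(p \right)} = \frac{2 p}{2 p} = 2 p \frac{1}{2 p} = 1$)
$s = \frac{19}{7}$ ($s = \frac{6}{7} - \frac{\left(-6 - 5\right) - 2}{7} = \frac{6}{7} - \frac{-11 - 2}{7} = \frac{6}{7} - - \frac{13}{7} = \frac{6}{7} + \frac{13}{7} = \frac{19}{7} \approx 2.7143$)
$P{\left(q \right)} = 3 + \frac{1 + q}{14 + q}$ ($P{\left(q \right)} = 3 + \frac{q + 1}{q + 14} = 3 + \frac{1 + q}{14 + q}$)
$P^{2}{\left(s \right)} = \left(\frac{43 + 4 \cdot \frac{19}{7}}{14 + \frac{19}{7}}\right)^{2} = \left(\frac{43 + \frac{76}{7}}{\frac{117}{7}}\right)^{2} = \left(\frac{7}{117} \cdot \frac{377}{7}\right)^{2} = \left(\frac{29}{9}\right)^{2} = \frac{841}{81}$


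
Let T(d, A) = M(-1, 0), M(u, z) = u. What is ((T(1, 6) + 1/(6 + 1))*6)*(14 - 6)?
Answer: -288/7 ≈ -41.143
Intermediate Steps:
T(d, A) = -1
((T(1, 6) + 1/(6 + 1))*6)*(14 - 6) = ((-1 + 1/(6 + 1))*6)*(14 - 6) = ((-1 + 1/7)*6)*8 = -6/7*6*8 = -36/7*8 = -288/7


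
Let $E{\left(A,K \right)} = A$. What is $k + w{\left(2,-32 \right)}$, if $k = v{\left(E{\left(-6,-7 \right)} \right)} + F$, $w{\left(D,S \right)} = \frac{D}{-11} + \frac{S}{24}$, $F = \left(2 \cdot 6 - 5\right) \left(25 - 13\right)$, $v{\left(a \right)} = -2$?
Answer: $\frac{2656}{33} \approx 80.485$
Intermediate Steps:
$F = 84$ ($F = \left(12 - 5\right) 12 = 7 \cdot 12 = 84$)
$w{\left(D,S \right)} = - \frac{D}{11} + \frac{S}{24}$ ($w{\left(D,S \right)} = D \left(- \frac{1}{11}\right) + S \frac{1}{24} = - \frac{D}{11} + \frac{S}{24}$)
$k = 82$ ($k = -2 + 84 = 82$)
$k + w{\left(2,-32 \right)} = 82 + \left(\left(- \frac{1}{11}\right) 2 + \frac{1}{24} \left(-32\right)\right) = 82 - \frac{50}{33} = \frac{2656}{33}$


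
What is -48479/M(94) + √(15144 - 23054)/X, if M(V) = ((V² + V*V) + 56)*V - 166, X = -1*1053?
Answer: -48479/1666266 - I*√7910/1053 ≈ -0.029094 - 0.084462*I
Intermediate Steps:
X = -1053
M(V) = -166 + V*(56 + 2*V²) (M(V) = ((V² + V²) + 56)*V - 166 = (2*V² + 56)*V - 166 = (56 + 2*V²)*V - 166 = V*(56 + 2*V²) - 166 = -166 + V*(56 + 2*V²))
-48479/M(94) + √(15144 - 23054)/X = -48479/(-166 + 2*94³ + 56*94) + √(15144 - 23054)/(-1053) = -48479/(-166 + 2*830584 + 5264) + √(-7910)*(-1/1053) = -48479/(-166 + 1661168 + 5264) + (I*√7910)*(-1/1053) = -48479/1666266 - I*√7910/1053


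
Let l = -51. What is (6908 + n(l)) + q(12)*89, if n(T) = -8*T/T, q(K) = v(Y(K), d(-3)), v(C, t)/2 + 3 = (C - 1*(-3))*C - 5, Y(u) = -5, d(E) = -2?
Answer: 7256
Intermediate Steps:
v(C, t) = -16 + 2*C*(3 + C) (v(C, t) = -6 + 2*((C - 1*(-3))*C - 5) = -6 + 2*((C + 3)*C - 5) = -6 + 2*((3 + C)*C - 5) = -6 + 2*(C*(3 + C) - 5) = -6 + 2*(-5 + C*(3 + C)) = -6 + (-10 + 2*C*(3 + C)) = -16 + 2*C*(3 + C))
q(K) = 4 (q(K) = -16 + 2*(-5)**2 + 6*(-5) = -16 + 2*25 - 30 = -16 + 50 - 30 = 4)
n(T) = -8 (n(T) = -8*1 = -8)
(6908 + n(l)) + q(12)*89 = (6908 - 8) + 4*89 = 6900 + 356 = 7256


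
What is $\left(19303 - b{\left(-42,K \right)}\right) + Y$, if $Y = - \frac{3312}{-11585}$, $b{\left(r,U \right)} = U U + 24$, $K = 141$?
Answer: $- \frac{6970858}{11585} \approx -601.71$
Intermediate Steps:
$b{\left(r,U \right)} = 24 + U^{2}$ ($b{\left(r,U \right)} = U^{2} + 24 = 24 + U^{2}$)
$Y = \frac{3312}{11585}$ ($Y = \left(-3312\right) \left(- \frac{1}{11585}\right) = \frac{3312}{11585} \approx 0.28589$)
$\left(19303 - b{\left(-42,K \right)}\right) + Y = \left(19303 - \left(24 + 141^{2}\right)\right) + \frac{3312}{11585} = \left(19303 - \left(24 + 19881\right)\right) + \frac{3312}{11585} = \left(19303 - 19905\right) + \frac{3312}{11585} = -602 + \frac{3312}{11585} = - \frac{6970858}{11585}$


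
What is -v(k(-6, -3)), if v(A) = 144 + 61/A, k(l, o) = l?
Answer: -803/6 ≈ -133.83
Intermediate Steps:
-v(k(-6, -3)) = -(144 + 61/(-6)) = -(144 + 61*(-⅙)) = -(144 - 61/6) = -1*803/6 = -803/6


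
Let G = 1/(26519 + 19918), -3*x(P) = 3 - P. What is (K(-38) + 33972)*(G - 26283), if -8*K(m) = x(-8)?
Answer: -497562120897065/557244 ≈ -8.9290e+8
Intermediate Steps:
x(P) = -1 + P/3 (x(P) = -(3 - P)/3 = -1 + P/3)
K(m) = 11/24 (K(m) = -(-1 + (1/3)*(-8))/8 = -(-1 - 8/3)/8 = -1/8*(-11/3) = 11/24)
G = 1/46437 ≈ 2.1535e-5
(K(-38) + 33972)*(G - 26283) = (11/24 + 33972)*(1/46437 - 26283) = (815339/24)*(-1220503670/46437) = -497562120897065/557244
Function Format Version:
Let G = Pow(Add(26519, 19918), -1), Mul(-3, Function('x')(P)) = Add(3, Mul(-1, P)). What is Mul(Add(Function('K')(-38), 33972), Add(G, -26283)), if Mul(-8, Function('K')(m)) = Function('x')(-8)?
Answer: Rational(-497562120897065, 557244) ≈ -8.9290e+8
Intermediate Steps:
Function('x')(P) = Add(-1, Mul(Rational(1, 3), P)) (Function('x')(P) = Mul(Rational(-1, 3), Add(3, Mul(-1, P))) = Add(-1, Mul(Rational(1, 3), P)))
Function('K')(m) = Rational(11, 24) (Function('K')(m) = Mul(Rational(-1, 8), Add(-1, Mul(Rational(1, 3), -8))) = Mul(Rational(-1, 8), Add(-1, Rational(-8, 3))) = Mul(Rational(-1, 8), Rational(-11, 3)) = Rational(11, 24))
G = Rational(1, 46437) (G = Pow(46437, -1) = Rational(1, 46437) ≈ 2.1535e-5)
Mul(Add(Function('K')(-38), 33972), Add(G, -26283)) = Mul(Add(Rational(11, 24), 33972), Add(Rational(1, 46437), -26283)) = Mul(Rational(815339, 24), Rational(-1220503670, 46437)) = Rational(-497562120897065, 557244)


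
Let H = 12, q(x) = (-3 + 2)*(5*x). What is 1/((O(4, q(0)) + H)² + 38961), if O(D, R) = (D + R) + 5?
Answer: 1/39402 ≈ 2.5379e-5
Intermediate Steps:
q(x) = -5*x
O(D, R) = 5 + D + R
1/((O(4, q(0)) + H)² + 38961) = 1/(((5 + 4 - 5*0) + 12)² + 38961) = 1/(((5 + 4 + 0) + 12)² + 38961) = 1/((9 + 12)² + 38961) = 1/(21² + 38961) = 1/(441 + 38961) = 1/39402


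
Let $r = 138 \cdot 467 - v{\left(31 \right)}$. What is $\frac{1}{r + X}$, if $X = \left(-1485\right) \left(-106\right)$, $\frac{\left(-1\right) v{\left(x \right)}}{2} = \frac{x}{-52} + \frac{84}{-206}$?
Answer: $\frac{2678}{594124991} \approx 4.5075 \cdot 10^{-6}$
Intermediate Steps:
$v{\left(x \right)} = \frac{84}{103} + \frac{x}{26}$ ($v{\left(x \right)} = - 2 \left(\frac{x}{-52} + \frac{84}{-206}\right) = - 2 \left(x \left(- \frac{1}{52}\right) + 84 \left(- \frac{1}{206}\right)\right) = - 2 \left(- \frac{x}{52} - \frac{42}{103}\right) = - 2 \left(- \frac{42}{103} - \frac{x}{52}\right) = \frac{84}{103} + \frac{x}{26}$)
$X = 157410$
$r = \frac{172581011}{2678}$ ($r = 138 \cdot 467 - \left(\frac{84}{103} + \frac{1}{26} \cdot 31\right) = 64446 - \left(\frac{84}{103} + \frac{31}{26}\right) = 64446 - \frac{5377}{2678} = \frac{172581011}{2678} \approx 64444.0$)
$\frac{1}{r + X} = \frac{1}{\frac{172581011}{2678} + 157410} = \frac{1}{\frac{594124991}{2678}} = \frac{2678}{594124991}$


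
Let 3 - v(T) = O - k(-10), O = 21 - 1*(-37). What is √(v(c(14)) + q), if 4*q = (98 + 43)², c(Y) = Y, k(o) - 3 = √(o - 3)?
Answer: √(19673 + 4*I*√13)/2 ≈ 70.13 + 0.025706*I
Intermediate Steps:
k(o) = 3 + √(-3 + o) (k(o) = 3 + √(o - 3) = 3 + √(-3 + o))
O = 58 (O = 21 + 37 = 58)
q = 19881/4 (q = (98 + 43)²/4 = (¼)*141² = (¼)*19881 = 19881/4 ≈ 4970.3)
v(T) = -52 + I*√13 (v(T) = 3 - (58 - (3 + √(-3 - 10))) = 3 - (58 - (3 + √(-13))) = 3 - (58 - (3 + I*√13)) = 3 - (58 + (-3 - I*√13)) = 3 - (55 - I*√13) = 3 + (-55 + I*√13) = -52 + I*√13)
√(v(c(14)) + q) = √((-52 + I*√13) + 19881/4) = √(19673/4 + I*√13)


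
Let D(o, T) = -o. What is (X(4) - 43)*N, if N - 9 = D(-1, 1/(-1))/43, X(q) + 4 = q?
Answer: -388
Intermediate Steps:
X(q) = -4 + q
N = 388/43 (N = 9 - 1*(-1)/43 = 9 + 1*(1/43) = 9 + 1/43 = 388/43 ≈ 9.0233)
(X(4) - 43)*N = ((-4 + 4) - 43)*(388/43) = (0 - 43)*(388/43) = -43*388/43 = -388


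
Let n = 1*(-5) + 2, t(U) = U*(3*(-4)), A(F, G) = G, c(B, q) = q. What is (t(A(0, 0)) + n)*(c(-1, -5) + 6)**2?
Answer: -3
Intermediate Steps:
t(U) = -12*U (t(U) = U*(-12) = -12*U)
n = -3 (n = -5 + 2 = -3)
(t(A(0, 0)) + n)*(c(-1, -5) + 6)**2 = (-12*0 - 3)*(-5 + 6)**2 = (0 - 3)*1**2 = -3*1 = -3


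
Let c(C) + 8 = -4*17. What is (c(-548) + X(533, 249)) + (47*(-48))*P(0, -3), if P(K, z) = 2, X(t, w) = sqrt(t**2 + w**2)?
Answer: -4588 + sqrt(346090) ≈ -3999.7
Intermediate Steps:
c(C) = -76 (c(C) = -8 - 4*17 = -8 - 68 = -76)
(c(-548) + X(533, 249)) + (47*(-48))*P(0, -3) = (-76 + sqrt(533**2 + 249**2)) + (47*(-48))*2 = (-76 + sqrt(284089 + 62001)) - 2256*2 = (-76 + sqrt(346090)) - 4512 = -4588 + sqrt(346090)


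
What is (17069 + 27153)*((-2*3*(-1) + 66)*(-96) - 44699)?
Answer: -2282341642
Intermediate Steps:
(17069 + 27153)*((-2*3*(-1) + 66)*(-96) - 44699) = 44222*((-6*(-1) + 66)*(-96) - 44699) = 44222*((6 + 66)*(-96) - 44699) = 44222*(72*(-96) - 44699) = 44222*(-6912 - 44699) = 44222*(-51611) = -2282341642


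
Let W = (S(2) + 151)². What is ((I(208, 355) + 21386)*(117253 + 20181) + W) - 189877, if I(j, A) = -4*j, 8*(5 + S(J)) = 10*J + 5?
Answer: 180777651025/64 ≈ 2.8247e+9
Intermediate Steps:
S(J) = -35/8 + 5*J/4 (S(J) = -5 + (10*J + 5)/8 = -5 + (5 + 10*J)/8 = -5 + (5/8 + 5*J/4) = -35/8 + 5*J/4)
W = 1423249/64 (W = ((-35/8 + (5/4)*2) + 151)² = ((-35/8 + 5/2) + 151)² = (-15/8 + 151)² = (1193/8)² = 1423249/64 ≈ 22238.)
((I(208, 355) + 21386)*(117253 + 20181) + W) - 189877 = ((-4*208 + 21386)*(117253 + 20181) + 1423249/64) - 189877 = ((-832 + 21386)*137434 + 1423249/64) - 189877 = (20554*137434 + 1423249/64) - 189877 = (2824818436 + 1423249/64) - 189877 = 180789803153/64 - 189877 = 180777651025/64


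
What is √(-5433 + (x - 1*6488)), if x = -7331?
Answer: 2*I*√4813 ≈ 138.75*I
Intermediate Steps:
√(-5433 + (x - 1*6488)) = √(-5433 + (-7331 - 1*6488)) = √(-5433 + (-7331 - 6488)) = √(-5433 - 13819) = √(-19252) = 2*I*√4813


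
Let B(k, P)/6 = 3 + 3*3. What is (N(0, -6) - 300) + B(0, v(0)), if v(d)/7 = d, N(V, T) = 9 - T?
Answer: -213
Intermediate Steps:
v(d) = 7*d
B(k, P) = 72 (B(k, P) = 6*(3 + 3*3) = 6*(3 + 9) = 6*12 = 72)
(N(0, -6) - 300) + B(0, v(0)) = ((9 - 1*(-6)) - 300) + 72 = ((9 + 6) - 300) + 72 = (15 - 300) + 72 = -285 + 72 = -213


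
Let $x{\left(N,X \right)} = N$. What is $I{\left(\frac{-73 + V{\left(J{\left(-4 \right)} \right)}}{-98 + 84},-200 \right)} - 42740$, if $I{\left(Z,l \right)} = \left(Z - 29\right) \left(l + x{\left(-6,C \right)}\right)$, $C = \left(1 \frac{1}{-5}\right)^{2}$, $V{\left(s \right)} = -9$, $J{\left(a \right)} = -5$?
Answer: $- \frac{265808}{7} \approx -37973.0$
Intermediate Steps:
$C = \frac{1}{25}$ ($C = \left(1 \left(- \frac{1}{5}\right)\right)^{2} = \left(- \frac{1}{5}\right)^{2} = \frac{1}{25} \approx 0.04$)
$I{\left(Z,l \right)} = \left(-29 + Z\right) \left(-6 + l\right)$ ($I{\left(Z,l \right)} = \left(Z - 29\right) \left(l - 6\right) = \left(-29 + Z\right) \left(-6 + l\right)$)
$I{\left(\frac{-73 + V{\left(J{\left(-4 \right)} \right)}}{-98 + 84},-200 \right)} - 42740 = \left(174 - -5800 - 6 \frac{-73 - 9}{-98 + 84} + \frac{-73 - 9}{-98 + 84} \left(-200\right)\right) - 42740 = \left(174 + 5800 - 6 \left(- \frac{82}{-14}\right) + - \frac{82}{-14} \left(-200\right)\right) - 42740 = \left(174 + 5800 - 6 \left(\left(-82\right) \left(- \frac{1}{14}\right)\right) + \left(-82\right) \left(- \frac{1}{14}\right) \left(-200\right)\right) - 42740 = \left(174 + 5800 - \frac{246}{7} + \frac{41}{7} \left(-200\right)\right) - 42740 = \left(174 + 5800 - \frac{246}{7} - \frac{8200}{7}\right) - 42740 = \frac{33372}{7} - 42740 = - \frac{265808}{7}$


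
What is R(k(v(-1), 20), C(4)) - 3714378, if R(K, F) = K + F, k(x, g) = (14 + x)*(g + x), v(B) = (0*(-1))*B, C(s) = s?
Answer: -3714094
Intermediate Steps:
v(B) = 0 (v(B) = 0*B = 0)
R(K, F) = F + K
R(k(v(-1), 20), C(4)) - 3714378 = (4 + (0**2 + 14*20 + 14*0 + 20*0)) - 3714378 = (4 + (0 + 280 + 0 + 0)) - 3714378 = (4 + 280) - 3714378 = 284 - 3714378 = -3714094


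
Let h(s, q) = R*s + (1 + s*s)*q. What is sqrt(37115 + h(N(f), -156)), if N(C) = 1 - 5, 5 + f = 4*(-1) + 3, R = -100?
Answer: sqrt(34863) ≈ 186.72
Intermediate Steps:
f = -6 (f = -5 + (4*(-1) + 3) = -5 + (-4 + 3) = -5 - 1 = -6)
N(C) = -4
h(s, q) = -100*s + q*(1 + s**2) (h(s, q) = -100*s + (1 + s*s)*q = -100*s + (1 + s**2)*q = -100*s + q*(1 + s**2))
sqrt(37115 + h(N(f), -156)) = sqrt(37115 + (-156 - 100*(-4) - 156*(-4)**2)) = sqrt(37115 + (-156 + 400 - 156*16)) = sqrt(37115 + (-156 + 400 - 2496)) = sqrt(37115 - 2252) = sqrt(34863)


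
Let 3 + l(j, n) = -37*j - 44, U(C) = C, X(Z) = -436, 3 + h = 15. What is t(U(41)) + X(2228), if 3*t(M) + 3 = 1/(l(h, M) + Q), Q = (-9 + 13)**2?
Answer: -622726/1425 ≈ -437.00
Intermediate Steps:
h = 12 (h = -3 + 15 = 12)
l(j, n) = -47 - 37*j (l(j, n) = -3 + (-37*j - 44) = -3 + (-44 - 37*j) = -47 - 37*j)
Q = 16 (Q = 4**2 = 16)
t(M) = -1426/1425 (t(M) = -1 + 1/(3*((-47 - 37*12) + 16)) = -1 + 1/(3*((-47 - 444) + 16)) = -1 + 1/(3*(-491 + 16)) = -1 + (1/3)/(-475) = -1 + (1/3)*(-1/475) = -1 - 1/1425 = -1426/1425)
t(U(41)) + X(2228) = -1426/1425 - 436 = -622726/1425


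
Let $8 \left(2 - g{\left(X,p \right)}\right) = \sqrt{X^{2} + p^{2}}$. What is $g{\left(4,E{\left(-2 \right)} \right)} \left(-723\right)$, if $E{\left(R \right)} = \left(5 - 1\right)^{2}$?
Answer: $-1446 + \frac{723 \sqrt{17}}{2} \approx 44.503$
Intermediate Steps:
$E{\left(R \right)} = 16$ ($E{\left(R \right)} = 4^{2} = 16$)
$g{\left(X,p \right)} = 2 - \frac{\sqrt{X^{2} + p^{2}}}{8}$
$g{\left(4,E{\left(-2 \right)} \right)} \left(-723\right) = \left(2 - \frac{\sqrt{4^{2} + 16^{2}}}{8}\right) \left(-723\right) = \left(2 - \frac{\sqrt{16 + 256}}{8}\right) \left(-723\right) = \left(2 - \frac{\sqrt{272}}{8}\right) \left(-723\right) = \left(2 - \frac{4 \sqrt{17}}{8}\right) \left(-723\right) = \left(2 - \frac{\sqrt{17}}{2}\right) \left(-723\right) = -1446 + \frac{723 \sqrt{17}}{2}$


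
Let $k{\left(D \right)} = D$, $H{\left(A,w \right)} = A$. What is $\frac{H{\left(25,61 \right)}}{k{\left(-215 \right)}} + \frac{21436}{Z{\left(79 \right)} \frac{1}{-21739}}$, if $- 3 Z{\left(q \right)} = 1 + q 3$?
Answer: $\frac{30056819063}{5117} \approx 5.8739 \cdot 10^{6}$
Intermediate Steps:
$Z{\left(q \right)} = - \frac{1}{3} - q$ ($Z{\left(q \right)} = - \frac{1 + q 3}{3} = - \frac{1 + 3 q}{3} = - \frac{1}{3} - q$)
$\frac{H{\left(25,61 \right)}}{k{\left(-215 \right)}} + \frac{21436}{Z{\left(79 \right)} \frac{1}{-21739}} = \frac{25}{-215} + \frac{21436}{\left(- \frac{1}{3} - 79\right) \frac{1}{-21739}} = 25 \left(- \frac{1}{215}\right) + \frac{21436}{\left(- \frac{1}{3} - 79\right) \left(- \frac{1}{21739}\right)} = - \frac{5}{43} + \frac{21436}{\left(- \frac{238}{3}\right) \left(- \frac{1}{21739}\right)} = - \frac{5}{43} + \frac{21436}{\frac{238}{65217}} = - \frac{5}{43} + 21436 \cdot \frac{65217}{238} = - \frac{5}{43} + \frac{698995806}{119} = \frac{30056819063}{5117}$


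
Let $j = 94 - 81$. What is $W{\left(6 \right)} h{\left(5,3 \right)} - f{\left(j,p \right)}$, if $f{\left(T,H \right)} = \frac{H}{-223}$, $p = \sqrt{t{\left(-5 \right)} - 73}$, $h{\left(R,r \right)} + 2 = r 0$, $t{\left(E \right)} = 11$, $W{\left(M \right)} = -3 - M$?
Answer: $18 + \frac{i \sqrt{62}}{223} \approx 18.0 + 0.035309 i$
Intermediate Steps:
$h{\left(R,r \right)} = -2$ ($h{\left(R,r \right)} = -2 + r 0 = -2 + 0 = -2$)
$j = 13$ ($j = 94 - 81 = 13$)
$p = i \sqrt{62}$ ($p = \sqrt{11 - 73} = \sqrt{-62} = i \sqrt{62} \approx 7.874 i$)
$f{\left(T,H \right)} = - \frac{H}{223}$ ($f{\left(T,H \right)} = H \left(- \frac{1}{223}\right) = - \frac{H}{223}$)
$W{\left(6 \right)} h{\left(5,3 \right)} - f{\left(j,p \right)} = \left(-3 - 6\right) \left(-2\right) - - \frac{i \sqrt{62}}{223} = \left(-9\right) \left(-2\right) + \frac{i \sqrt{62}}{223} = 18 + \frac{i \sqrt{62}}{223}$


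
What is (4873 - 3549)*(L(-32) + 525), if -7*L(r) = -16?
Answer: 4886884/7 ≈ 6.9813e+5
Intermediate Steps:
L(r) = 16/7 (L(r) = -⅐*(-16) = 16/7)
(4873 - 3549)*(L(-32) + 525) = (4873 - 3549)*(16/7 + 525) = 1324*(3691/7) = 4886884/7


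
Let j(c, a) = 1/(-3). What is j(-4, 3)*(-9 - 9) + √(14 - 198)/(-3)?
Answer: 6 - 2*I*√46/3 ≈ 6.0 - 4.5216*I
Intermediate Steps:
j(c, a) = -⅓
j(-4, 3)*(-9 - 9) + √(14 - 198)/(-3) = -(-9 - 9)/3 + √(14 - 198)/(-3) = -⅓*(-18) - 2*I*√46/3 = 6 - 2*I*√46/3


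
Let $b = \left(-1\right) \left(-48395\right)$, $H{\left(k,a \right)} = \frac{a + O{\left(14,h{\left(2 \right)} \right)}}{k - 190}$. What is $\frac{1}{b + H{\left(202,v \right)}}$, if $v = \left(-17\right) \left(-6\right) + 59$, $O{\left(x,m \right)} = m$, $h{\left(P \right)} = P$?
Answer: $\frac{12}{580903} \approx 2.0657 \cdot 10^{-5}$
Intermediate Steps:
$v = 161$ ($v = 102 + 59 = 161$)
$H{\left(k,a \right)} = \frac{2 + a}{-190 + k}$ ($H{\left(k,a \right)} = \frac{a + 2}{k - 190} = \frac{2 + a}{-190 + k}$)
$b = 48395$
$\frac{1}{b + H{\left(202,v \right)}} = \frac{1}{48395 + \frac{2 + 161}{-190 + 202}} = \frac{1}{48395 + \frac{1}{12} \cdot 163} = \frac{1}{48395 + \frac{163}{12}} = \frac{1}{\frac{580903}{12}} = \frac{12}{580903}$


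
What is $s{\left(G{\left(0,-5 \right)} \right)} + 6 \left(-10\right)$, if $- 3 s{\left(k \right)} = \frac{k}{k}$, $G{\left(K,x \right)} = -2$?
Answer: $- \frac{181}{3} \approx -60.333$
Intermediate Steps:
$s{\left(k \right)} = - \frac{1}{3}$ ($s{\left(k \right)} = - \frac{k \frac{1}{k}}{3} = \left(- \frac{1}{3}\right) 1 = - \frac{1}{3}$)
$s{\left(G{\left(0,-5 \right)} \right)} + 6 \left(-10\right) = - \frac{1}{3} + 6 \left(-10\right) = - \frac{1}{3} - 60 = - \frac{181}{3}$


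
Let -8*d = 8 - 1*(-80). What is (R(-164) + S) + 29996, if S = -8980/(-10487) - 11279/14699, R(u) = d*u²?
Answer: -40981883366033/154148413 ≈ -2.6586e+5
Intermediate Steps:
d = -11 (d = -(8 - 1*(-80))/8 = -(8 + 80)/8 = -⅛*88 = -11)
R(u) = -11*u²
S = 13714147/154148413 (S = -8980*(-1/10487) - 11279*1/14699 = 8980/10487 - 11279/14699 = 13714147/154148413 ≈ 0.088967)
(R(-164) + S) + 29996 = (-11*(-164)² + 13714147/154148413) + 29996 = (-11*26896 + 13714147/154148413) + 29996 = (-295856 + 13714147/154148413) + 29996 = -45605719162381/154148413 + 29996 = -40981883366033/154148413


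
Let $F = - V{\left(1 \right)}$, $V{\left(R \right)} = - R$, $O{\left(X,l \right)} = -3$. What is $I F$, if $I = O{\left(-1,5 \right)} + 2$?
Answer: $-1$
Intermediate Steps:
$I = -1$ ($I = -3 + 2 = -1$)
$F = 1$ ($F = - \left(-1\right) 1 = \left(-1\right) \left(-1\right) = 1$)
$I F = \left(-1\right) 1 = -1$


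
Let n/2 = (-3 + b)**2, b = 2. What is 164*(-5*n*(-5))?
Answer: 8200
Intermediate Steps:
n = 2 (n = 2*(-3 + 2)**2 = 2*(-1)**2 = 2*1 = 2)
164*(-5*n*(-5)) = 164*(-5*2*(-5)) = 164*(-10*(-5)) = 164*50 = 8200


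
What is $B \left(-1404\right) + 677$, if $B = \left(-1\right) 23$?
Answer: $32969$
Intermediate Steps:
$B = -23$
$B \left(-1404\right) + 677 = \left(-23\right) \left(-1404\right) + 677 = 32292 + 677 = 32969$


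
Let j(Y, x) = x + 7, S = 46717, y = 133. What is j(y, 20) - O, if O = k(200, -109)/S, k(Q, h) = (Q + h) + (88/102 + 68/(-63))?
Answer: 122801660/4548537 ≈ 26.998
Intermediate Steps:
k(Q, h) = -232/1071 + Q + h (k(Q, h) = (Q + h) + (88*(1/102) + 68*(-1/63)) = (Q + h) + (44/51 - 68/63) = (Q + h) - 232/1071 = -232/1071 + Q + h)
O = 8839/4548537 (O = (-232/1071 + 200 - 109)/46717 = (97229/1071)*(1/46717) = 8839/4548537 ≈ 0.0019433)
j(Y, x) = 7 + x
j(y, 20) - O = (7 + 20) - 1*8839/4548537 = 27 - 8839/4548537 = 122801660/4548537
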